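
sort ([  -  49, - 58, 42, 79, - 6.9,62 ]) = [ - 58,  -  49,-6.9, 42, 62, 79 ]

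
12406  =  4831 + 7575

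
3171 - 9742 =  - 6571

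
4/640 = 1/160 = 0.01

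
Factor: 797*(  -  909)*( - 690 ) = 2^1*3^3*5^1*23^1*101^1 *797^1 =499886370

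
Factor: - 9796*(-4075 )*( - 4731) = - 188855369700 = - 2^2*3^1*5^2*19^1*31^1 * 79^1*83^1*163^1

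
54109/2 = 54109/2 = 27054.50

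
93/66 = 1 + 9/22  =  1.41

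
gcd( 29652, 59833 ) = 1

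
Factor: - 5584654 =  - 2^1*227^1*12301^1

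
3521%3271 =250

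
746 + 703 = 1449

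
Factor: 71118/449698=3^4*37^(  -  1 ) * 59^( - 1)*103^( - 1)*439^1=   35559/224849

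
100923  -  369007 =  - 268084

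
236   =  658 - 422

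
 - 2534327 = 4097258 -6631585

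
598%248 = 102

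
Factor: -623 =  - 7^1*89^1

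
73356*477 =34990812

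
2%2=0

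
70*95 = 6650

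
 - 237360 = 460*( - 516)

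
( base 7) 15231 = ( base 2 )1000010001100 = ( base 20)abg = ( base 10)4236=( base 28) 5B8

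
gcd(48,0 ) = 48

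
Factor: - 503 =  - 503^1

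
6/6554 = 3/3277 =0.00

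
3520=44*80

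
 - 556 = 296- 852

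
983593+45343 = 1028936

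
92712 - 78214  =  14498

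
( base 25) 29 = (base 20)2J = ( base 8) 73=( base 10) 59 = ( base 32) 1R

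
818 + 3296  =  4114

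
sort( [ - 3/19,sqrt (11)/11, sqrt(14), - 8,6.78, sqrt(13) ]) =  [- 8, - 3/19,sqrt( 11) /11, sqrt(13 ),sqrt(14),6.78 ] 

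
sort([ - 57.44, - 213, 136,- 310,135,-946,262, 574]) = [ - 946, - 310 , - 213, - 57.44 , 135, 136,262,  574 ] 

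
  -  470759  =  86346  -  557105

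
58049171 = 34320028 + 23729143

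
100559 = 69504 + 31055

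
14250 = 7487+6763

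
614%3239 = 614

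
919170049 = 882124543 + 37045506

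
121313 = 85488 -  - 35825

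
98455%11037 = 10159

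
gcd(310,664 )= 2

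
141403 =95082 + 46321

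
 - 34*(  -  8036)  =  273224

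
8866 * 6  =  53196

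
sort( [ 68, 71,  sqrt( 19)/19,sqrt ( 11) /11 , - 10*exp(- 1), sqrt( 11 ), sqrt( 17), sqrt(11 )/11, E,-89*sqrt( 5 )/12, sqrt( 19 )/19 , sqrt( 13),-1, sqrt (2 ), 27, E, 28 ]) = [ - 89*sqrt( 5 )/12, - 10*exp(- 1),-1, sqrt( 19) /19,sqrt (19 )/19,  sqrt( 11) /11,sqrt( 11)/11,sqrt( 2 ),E, E, sqrt( 11 ),sqrt(13)  ,  sqrt( 17),27, 28,68,71 ]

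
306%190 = 116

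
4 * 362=1448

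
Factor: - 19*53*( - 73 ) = 73511 =19^1*53^1*73^1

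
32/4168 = 4/521 = 0.01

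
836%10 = 6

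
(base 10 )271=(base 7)535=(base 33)87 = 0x10F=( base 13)17B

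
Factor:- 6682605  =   - 3^1*5^1*445507^1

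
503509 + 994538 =1498047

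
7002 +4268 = 11270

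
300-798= - 498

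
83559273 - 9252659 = 74306614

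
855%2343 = 855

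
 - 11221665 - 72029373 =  - 83251038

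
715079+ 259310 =974389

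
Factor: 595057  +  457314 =157^1*6703^1 = 1052371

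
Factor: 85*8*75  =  51000  =  2^3 * 3^1*5^3*17^1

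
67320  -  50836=16484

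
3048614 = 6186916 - 3138302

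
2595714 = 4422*587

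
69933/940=69933/940 =74.40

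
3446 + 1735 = 5181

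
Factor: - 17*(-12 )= 204 = 2^2*3^1*17^1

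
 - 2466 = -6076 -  - 3610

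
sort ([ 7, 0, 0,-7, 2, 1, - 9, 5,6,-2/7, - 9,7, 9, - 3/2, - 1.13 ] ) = [  -  9,-9, - 7,-3/2,-1.13, - 2/7, 0,  0 , 1,2, 5, 6, 7, 7,9 ] 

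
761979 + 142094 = 904073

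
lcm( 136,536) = 9112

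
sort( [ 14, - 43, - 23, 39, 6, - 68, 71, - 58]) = [ - 68, - 58, - 43, - 23,6, 14, 39,  71] 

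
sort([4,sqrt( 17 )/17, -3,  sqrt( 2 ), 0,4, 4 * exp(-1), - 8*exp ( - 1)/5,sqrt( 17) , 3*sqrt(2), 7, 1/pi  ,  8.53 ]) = [ - 3,  -  8*exp (-1 ) /5, 0, sqrt( 17)/17,1/pi,sqrt( 2 )  ,  4*exp(- 1 ),4,4,  sqrt ( 17),3 * sqrt(2),7 , 8.53]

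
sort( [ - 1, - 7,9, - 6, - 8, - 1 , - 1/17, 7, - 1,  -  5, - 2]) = [ - 8,-7 , -6, - 5, - 2, - 1, - 1, - 1,-1/17,7,9]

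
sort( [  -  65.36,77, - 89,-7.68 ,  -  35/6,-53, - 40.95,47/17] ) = [ - 89, - 65.36, - 53, - 40.95, - 7.68, - 35/6,47/17,77]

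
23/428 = 23/428 = 0.05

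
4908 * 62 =304296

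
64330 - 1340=62990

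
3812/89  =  42+74/89 = 42.83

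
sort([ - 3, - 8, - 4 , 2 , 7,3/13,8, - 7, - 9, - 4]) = [ - 9 , - 8, - 7, - 4, - 4, - 3, 3/13, 2, 7 , 8]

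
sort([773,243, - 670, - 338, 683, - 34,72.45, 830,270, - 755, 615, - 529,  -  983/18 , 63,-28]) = [ -755,  -  670, - 529, - 338, - 983/18,  -  34, - 28,63, 72.45,243,270, 615,683, 773, 830 ] 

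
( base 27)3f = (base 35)2Q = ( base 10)96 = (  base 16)60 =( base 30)36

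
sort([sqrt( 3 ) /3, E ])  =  [ sqrt(3)/3,  E] 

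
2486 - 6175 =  - 3689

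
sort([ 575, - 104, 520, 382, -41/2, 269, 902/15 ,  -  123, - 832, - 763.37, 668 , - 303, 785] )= [ - 832,-763.37, - 303,-123,-104,-41/2, 902/15,269 , 382, 520, 575, 668, 785]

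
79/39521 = 79/39521 = 0.00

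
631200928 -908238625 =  - 277037697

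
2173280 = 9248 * 235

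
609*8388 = 5108292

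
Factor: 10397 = 37^1*281^1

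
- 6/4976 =-3/2488 = -0.00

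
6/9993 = 2/3331 = 0.00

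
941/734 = 941/734 = 1.28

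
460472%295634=164838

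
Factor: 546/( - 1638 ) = -1/3 = - 3^( - 1)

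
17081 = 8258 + 8823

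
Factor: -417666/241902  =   -461/267 = -3^( - 1)*89^(-1 )* 461^1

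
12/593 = 12/593 = 0.02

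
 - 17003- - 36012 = 19009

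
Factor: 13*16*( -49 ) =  - 10192= - 2^4 * 7^2*13^1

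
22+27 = 49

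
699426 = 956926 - 257500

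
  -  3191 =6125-9316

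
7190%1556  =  966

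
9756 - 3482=6274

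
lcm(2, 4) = 4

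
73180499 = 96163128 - 22982629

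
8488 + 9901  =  18389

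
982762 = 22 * 44671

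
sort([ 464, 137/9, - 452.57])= [ - 452.57, 137/9, 464 ]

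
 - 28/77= -1 + 7/11 = - 0.36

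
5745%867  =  543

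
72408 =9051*8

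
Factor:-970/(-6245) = 2^1 * 97^1*1249^( - 1) = 194/1249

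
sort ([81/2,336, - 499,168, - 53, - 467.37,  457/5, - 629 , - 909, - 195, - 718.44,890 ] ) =[ - 909,-718.44,-629, - 499, - 467.37, - 195, - 53, 81/2,457/5,168, 336, 890 ]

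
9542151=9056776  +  485375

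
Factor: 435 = 3^1*5^1*29^1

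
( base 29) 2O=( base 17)4e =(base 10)82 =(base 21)3J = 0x52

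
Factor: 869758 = 2^1*431^1* 1009^1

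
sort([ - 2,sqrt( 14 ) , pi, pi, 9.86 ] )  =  [ - 2, pi, pi, sqrt( 14 ), 9.86 ]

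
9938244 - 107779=9830465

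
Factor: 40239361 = 79^1*509359^1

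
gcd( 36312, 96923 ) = 1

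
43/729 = 43/729 = 0.06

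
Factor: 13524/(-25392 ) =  - 2^( - 2 ) * 7^2*23^( - 1) = - 49/92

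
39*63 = 2457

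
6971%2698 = 1575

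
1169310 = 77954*15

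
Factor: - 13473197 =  - 17^1*29^1*27329^1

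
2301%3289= 2301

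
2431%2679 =2431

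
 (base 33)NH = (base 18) 272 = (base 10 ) 776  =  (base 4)30020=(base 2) 1100001000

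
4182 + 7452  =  11634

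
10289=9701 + 588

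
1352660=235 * 5756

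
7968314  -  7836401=131913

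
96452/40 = 2411+3/10 = 2411.30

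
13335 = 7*1905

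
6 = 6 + 0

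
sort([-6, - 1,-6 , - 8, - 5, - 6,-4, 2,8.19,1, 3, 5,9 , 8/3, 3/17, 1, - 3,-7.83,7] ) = [-8, - 7.83, -6,-6, - 6, - 5,  -  4, - 3,-1, 3/17, 1 , 1, 2, 8/3 , 3, 5,7, 8.19, 9]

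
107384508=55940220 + 51444288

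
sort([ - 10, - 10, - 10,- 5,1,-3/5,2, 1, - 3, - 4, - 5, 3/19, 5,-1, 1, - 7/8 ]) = [ - 10, - 10, - 10 ,-5, - 5,  -  4,  -  3, - 1, - 7/8, - 3/5,3/19, 1, 1, 1, 2 , 5] 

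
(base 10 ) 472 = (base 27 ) hd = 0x1D8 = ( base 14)25A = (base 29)G8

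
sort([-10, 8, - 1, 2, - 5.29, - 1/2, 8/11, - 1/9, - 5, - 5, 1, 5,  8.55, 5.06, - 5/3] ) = [-10,- 5.29, -5,-5, -5/3,-1 , - 1/2,  -  1/9,8/11,1, 2,5, 5.06,8,8.55]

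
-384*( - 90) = 34560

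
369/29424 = 123/9808 =0.01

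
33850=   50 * 677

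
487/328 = 1 + 159/328 = 1.48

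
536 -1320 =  - 784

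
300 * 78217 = 23465100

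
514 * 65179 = 33502006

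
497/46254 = 497/46254 = 0.01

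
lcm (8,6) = 24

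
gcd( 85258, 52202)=2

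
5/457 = 5/457  =  0.01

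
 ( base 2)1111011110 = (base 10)990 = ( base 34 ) t4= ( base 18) 310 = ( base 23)1k1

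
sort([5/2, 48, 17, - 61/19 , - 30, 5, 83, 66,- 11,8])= [ - 30, - 11, - 61/19, 5/2, 5, 8, 17, 48,66, 83]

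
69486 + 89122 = 158608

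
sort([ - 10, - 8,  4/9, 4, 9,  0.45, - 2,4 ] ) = [ - 10, - 8, - 2,  4/9, 0.45,4,4,  9] 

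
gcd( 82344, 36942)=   282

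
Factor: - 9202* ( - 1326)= 2^2 * 3^1*13^1*17^1 * 43^1*107^1 = 12201852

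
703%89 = 80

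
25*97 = 2425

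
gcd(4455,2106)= 81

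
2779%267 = 109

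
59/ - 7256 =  - 59/7256 = -0.01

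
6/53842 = 3/26921 = 0.00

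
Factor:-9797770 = -2^1*5^1 * 23^1 * 41^1*1039^1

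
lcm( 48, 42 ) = 336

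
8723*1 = 8723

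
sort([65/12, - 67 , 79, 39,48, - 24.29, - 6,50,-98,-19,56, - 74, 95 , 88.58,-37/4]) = [-98,- 74, - 67, - 24.29, - 19, - 37/4, - 6, 65/12,39 , 48,50, 56, 79, 88.58, 95 ]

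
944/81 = 944/81 = 11.65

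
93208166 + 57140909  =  150349075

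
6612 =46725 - 40113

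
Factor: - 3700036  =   - 2^2*31^1*53^1*563^1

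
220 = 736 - 516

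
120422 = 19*6338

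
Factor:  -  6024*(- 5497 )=2^3*3^1*23^1 * 239^1 * 251^1 = 33113928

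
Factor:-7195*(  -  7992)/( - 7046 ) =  - 28751220/3523 = - 2^2*3^3*5^1 * 13^( - 1)*37^1*271^( - 1)*1439^1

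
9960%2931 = 1167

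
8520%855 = 825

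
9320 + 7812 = 17132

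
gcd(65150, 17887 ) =1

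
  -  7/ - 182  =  1/26 = 0.04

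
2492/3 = 2492/3 =830.67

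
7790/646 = 12 + 1/17 =12.06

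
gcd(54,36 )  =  18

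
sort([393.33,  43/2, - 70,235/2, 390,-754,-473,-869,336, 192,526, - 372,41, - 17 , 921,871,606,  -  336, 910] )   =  [ - 869,-754,- 473, - 372,  -  336, - 70, - 17, 43/2,41, 235/2,  192,336, 390,393.33,526, 606, 871, 910, 921 ]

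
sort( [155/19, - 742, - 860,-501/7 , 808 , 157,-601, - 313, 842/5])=[ - 860,-742, - 601, - 313, - 501/7, 155/19,157, 842/5, 808 ]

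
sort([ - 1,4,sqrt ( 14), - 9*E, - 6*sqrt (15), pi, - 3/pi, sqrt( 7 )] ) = [ - 9*E, - 6*sqrt ( 15), - 1, - 3/pi,sqrt( 7 ),pi,sqrt( 14 ),4] 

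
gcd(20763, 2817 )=9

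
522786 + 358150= 880936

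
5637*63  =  355131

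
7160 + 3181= 10341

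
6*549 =3294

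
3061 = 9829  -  6768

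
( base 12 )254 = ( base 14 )1b2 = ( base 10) 352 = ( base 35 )a2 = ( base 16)160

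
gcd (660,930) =30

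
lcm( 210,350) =1050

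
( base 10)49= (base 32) 1H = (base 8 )61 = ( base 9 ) 54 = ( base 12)41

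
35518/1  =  35518 = 35518.00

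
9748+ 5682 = 15430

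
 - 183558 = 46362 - 229920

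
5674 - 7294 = -1620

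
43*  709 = 30487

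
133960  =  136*985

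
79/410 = 79/410 = 0.19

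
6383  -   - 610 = 6993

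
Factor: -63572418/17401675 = - 2^1 * 3^3*5^( - 2) * 7^1 * 13^1*17^1*761^1*696067^ ( - 1) 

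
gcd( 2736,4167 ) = 9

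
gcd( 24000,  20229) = 3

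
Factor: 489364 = 2^2*19^1*47^1*137^1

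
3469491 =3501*991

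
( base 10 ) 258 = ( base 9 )316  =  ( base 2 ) 100000010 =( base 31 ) 8a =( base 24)AI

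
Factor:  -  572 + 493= -79^1 = - 79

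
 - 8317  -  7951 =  - 16268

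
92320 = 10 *9232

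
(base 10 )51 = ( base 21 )29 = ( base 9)56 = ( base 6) 123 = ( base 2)110011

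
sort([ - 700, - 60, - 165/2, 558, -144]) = [ -700, - 144,-165/2,- 60, 558]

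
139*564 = 78396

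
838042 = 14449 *58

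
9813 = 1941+7872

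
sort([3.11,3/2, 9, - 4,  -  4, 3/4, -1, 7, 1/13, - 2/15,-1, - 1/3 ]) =[-4,- 4, - 1, - 1, - 1/3,-2/15,1/13 , 3/4,  3/2 , 3.11,7,9]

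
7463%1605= 1043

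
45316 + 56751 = 102067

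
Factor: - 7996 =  - 2^2 *1999^1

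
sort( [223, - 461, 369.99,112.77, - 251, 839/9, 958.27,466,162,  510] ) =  [ - 461, - 251,  839/9,112.77 , 162, 223, 369.99, 466,510,  958.27]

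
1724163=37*46599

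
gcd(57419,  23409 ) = 1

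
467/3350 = 467/3350 = 0.14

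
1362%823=539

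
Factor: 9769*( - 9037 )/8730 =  - 2^( - 1)*3^( - 2)*5^(-1)*7^1 * 97^( - 1 )*1291^1*9769^1  =  -88282453/8730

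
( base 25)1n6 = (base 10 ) 1206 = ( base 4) 102312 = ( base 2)10010110110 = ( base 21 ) 2F9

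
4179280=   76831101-72651821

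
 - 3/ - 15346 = 3/15346 = 0.00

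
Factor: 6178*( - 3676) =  - 2^3 * 919^1*3089^1  =  - 22710328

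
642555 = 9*71395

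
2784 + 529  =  3313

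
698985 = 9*77665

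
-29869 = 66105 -95974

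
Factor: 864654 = 2^1 * 3^1  *7^2*17^1*173^1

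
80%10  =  0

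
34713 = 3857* 9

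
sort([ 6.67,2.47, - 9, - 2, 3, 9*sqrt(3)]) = [ - 9, - 2 , 2.47,  3,6.67, 9*sqrt( 3 )]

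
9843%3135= 438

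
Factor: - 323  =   - 17^1 * 19^1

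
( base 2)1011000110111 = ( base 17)12b9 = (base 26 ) 8aj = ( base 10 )5687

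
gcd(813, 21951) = 813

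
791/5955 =791/5955 = 0.13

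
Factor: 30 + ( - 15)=3^1* 5^1  =  15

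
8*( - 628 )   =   - 5024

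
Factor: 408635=5^1 *81727^1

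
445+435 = 880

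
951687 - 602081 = 349606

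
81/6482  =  81/6482 = 0.01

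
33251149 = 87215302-53964153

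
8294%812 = 174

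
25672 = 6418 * 4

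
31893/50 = 637+ 43/50 = 637.86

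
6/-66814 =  - 3/33407 = - 0.00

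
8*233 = 1864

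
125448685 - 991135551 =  - 865686866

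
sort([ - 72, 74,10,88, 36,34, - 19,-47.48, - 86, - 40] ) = [ - 86, - 72, - 47.48,-40, - 19,  10 , 34  ,  36,74, 88 ]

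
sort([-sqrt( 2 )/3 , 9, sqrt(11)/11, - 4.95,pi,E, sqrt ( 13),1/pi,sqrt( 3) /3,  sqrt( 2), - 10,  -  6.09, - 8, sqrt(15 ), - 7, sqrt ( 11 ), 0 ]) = [  -  10, - 8, - 7,  -  6.09, - 4.95, - sqrt( 2 )/3, 0, sqrt( 11 ) /11, 1/pi,  sqrt(3 ) /3, sqrt( 2), E,pi,sqrt(11), sqrt( 13 ) , sqrt(15 ), 9]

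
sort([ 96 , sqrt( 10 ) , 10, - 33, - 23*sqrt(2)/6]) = [ - 33, - 23*sqrt( 2 )/6, sqrt(10 ),10, 96 ]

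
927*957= 887139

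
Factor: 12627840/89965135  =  2^7* 3^1*13^( - 1 )*6577^1*1384079^( - 1) = 2525568/17993027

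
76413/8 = 76413/8 = 9551.62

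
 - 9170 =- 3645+-5525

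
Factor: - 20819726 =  - 2^1 * 223^1 * 46681^1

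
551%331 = 220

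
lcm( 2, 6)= 6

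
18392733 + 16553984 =34946717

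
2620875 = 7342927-4722052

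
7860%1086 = 258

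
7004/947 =7004/947 = 7.40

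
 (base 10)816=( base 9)1106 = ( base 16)330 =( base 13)4aa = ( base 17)2e0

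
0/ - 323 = 0/1 = - 0.00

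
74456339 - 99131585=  - 24675246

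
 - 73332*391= -28672812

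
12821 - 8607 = 4214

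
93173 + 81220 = 174393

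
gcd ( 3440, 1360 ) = 80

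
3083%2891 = 192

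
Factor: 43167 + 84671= 127838  =  2^1 * 41^1*1559^1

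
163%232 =163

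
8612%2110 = 172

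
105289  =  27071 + 78218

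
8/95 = 8/95 = 0.08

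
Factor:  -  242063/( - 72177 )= 493/147 = 3^( - 1)*7^ ( - 2 )*17^1*29^1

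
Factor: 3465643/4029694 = 2^( - 1)*223^1* 881^( - 1)* 2287^( - 1)*15541^1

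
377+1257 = 1634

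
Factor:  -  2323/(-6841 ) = 23^1 * 101^1*6841^( - 1)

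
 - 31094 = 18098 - 49192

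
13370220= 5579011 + 7791209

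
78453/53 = 78453/53 = 1480.25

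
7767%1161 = 801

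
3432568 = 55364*62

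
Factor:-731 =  - 17^1* 43^1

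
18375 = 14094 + 4281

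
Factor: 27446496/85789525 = 2^5 * 3^1*5^(-2) * 7^1*11^1*47^1*79^1 * 1021^( - 1)*3361^( - 1 )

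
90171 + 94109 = 184280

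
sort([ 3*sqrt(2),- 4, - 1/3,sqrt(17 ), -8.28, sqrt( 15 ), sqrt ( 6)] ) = [ -8.28,-4, - 1/3, sqrt(6), sqrt (15), sqrt ( 17),  3*sqrt(2) ]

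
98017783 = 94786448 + 3231335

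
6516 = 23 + 6493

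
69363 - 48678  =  20685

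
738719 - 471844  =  266875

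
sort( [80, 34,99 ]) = [ 34,80,99]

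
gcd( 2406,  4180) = 2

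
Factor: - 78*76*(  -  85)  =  503880=2^3*3^1* 5^1*13^1*17^1*19^1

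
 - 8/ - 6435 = 8/6435  =  0.00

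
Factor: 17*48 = 816=2^4 * 3^1*17^1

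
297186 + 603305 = 900491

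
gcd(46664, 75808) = 8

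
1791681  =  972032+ 819649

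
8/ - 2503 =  - 8/2503 = -0.00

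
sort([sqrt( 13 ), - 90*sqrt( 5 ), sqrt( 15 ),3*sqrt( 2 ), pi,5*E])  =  [  -  90*sqrt( 5), pi , sqrt( 13 ),sqrt( 15 ),3*sqrt (2),5 * E]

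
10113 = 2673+7440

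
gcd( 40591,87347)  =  1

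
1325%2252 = 1325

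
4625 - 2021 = 2604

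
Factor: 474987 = 3^1*158329^1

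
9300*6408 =59594400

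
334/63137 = 334/63137 = 0.01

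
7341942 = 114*64403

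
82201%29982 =22237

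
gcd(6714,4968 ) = 18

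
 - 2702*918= - 2480436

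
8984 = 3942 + 5042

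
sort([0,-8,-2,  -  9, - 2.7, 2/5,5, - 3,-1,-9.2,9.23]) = [  -  9.2, - 9, - 8, - 3, - 2.7, - 2, - 1, 0, 2/5 , 5, 9.23]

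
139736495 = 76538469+63198026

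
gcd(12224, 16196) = 4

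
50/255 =10/51 = 0.20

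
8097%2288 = 1233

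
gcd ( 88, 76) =4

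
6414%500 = 414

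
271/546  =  271/546 = 0.50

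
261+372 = 633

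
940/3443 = 940/3443 =0.27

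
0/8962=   0  =  0.00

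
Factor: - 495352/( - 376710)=2^2*3^( - 1 )*5^( - 1)*11^1*13^1 * 29^( - 1) = 572/435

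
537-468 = 69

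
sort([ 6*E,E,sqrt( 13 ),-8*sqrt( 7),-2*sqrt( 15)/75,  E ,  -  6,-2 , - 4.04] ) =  [ - 8*sqrt (7), - 6,-4.04, - 2,  -  2*sqrt( 15) /75,  E,E, sqrt(13),6*E]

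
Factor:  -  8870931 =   -  3^3*101^1 * 3253^1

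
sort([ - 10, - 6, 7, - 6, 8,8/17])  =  [ - 10, - 6, - 6 , 8/17,7,8]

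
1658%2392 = 1658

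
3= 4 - 1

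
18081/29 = 18081/29 = 623.48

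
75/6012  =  25/2004=0.01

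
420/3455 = 84/691 = 0.12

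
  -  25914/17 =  - 25914/17= - 1524.35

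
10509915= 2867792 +7642123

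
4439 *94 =417266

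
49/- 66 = - 49/66 = - 0.74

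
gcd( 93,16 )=1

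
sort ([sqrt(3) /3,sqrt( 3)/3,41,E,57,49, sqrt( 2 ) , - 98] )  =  [ - 98, sqrt( 3 ) /3, sqrt( 3 )/3,sqrt(2), E,41,49,57] 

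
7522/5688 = 3761/2844 = 1.32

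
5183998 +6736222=11920220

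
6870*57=391590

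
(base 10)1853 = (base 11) 1435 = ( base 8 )3475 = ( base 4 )130331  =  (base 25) 2o3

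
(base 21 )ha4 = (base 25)c8b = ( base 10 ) 7711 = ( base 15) 2441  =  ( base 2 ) 1111000011111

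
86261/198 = 435 + 131/198= 435.66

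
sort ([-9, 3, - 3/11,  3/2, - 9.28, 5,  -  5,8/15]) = [-9.28,-9,  -  5, - 3/11,8/15, 3/2,3, 5] 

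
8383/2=4191 + 1/2 =4191.50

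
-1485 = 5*(  -  297 )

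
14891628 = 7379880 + 7511748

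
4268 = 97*44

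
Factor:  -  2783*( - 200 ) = 556600 = 2^3*5^2 * 11^2*23^1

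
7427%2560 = 2307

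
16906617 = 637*26541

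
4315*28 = 120820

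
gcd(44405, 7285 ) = 5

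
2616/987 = 2 + 214/329=2.65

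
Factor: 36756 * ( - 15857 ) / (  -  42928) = 145709973/10732 =2^( - 2 )* 3^2*101^1*157^1*1021^1*2683^( - 1)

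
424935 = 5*84987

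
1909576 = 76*25126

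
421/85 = 4 +81/85  =  4.95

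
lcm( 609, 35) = 3045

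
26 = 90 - 64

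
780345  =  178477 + 601868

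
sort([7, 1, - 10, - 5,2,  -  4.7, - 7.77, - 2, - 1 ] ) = [  -  10, - 7.77, - 5, - 4.7,-2,  -  1, 1,2,7] 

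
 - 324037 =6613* ( - 49) 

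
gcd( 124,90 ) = 2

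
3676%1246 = 1184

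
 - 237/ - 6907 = 237/6907=   0.03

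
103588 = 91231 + 12357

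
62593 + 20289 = 82882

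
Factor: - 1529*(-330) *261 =2^1 * 3^3*5^1 * 11^2*29^1*139^1 = 131692770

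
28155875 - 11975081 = 16180794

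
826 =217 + 609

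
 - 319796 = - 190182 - 129614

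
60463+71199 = 131662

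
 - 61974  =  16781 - 78755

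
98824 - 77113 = 21711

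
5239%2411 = 417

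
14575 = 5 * 2915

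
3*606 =1818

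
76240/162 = 470 + 50/81 = 470.62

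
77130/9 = 8570 = 8570.00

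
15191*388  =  5894108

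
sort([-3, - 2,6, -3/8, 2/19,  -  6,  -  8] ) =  [-8, - 6, - 3, - 2, - 3/8,2/19,6] 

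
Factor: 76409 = 109^1 *701^1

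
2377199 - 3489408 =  - 1112209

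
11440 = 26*440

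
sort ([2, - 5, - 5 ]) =[ - 5, - 5,2] 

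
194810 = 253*770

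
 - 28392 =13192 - 41584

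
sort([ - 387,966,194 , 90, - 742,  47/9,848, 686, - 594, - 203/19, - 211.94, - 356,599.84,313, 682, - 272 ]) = [ - 742, - 594, - 387, - 356, - 272 , - 211.94, - 203/19, 47/9,90,  194,313 , 599.84,682,  686,848, 966] 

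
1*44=44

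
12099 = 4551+7548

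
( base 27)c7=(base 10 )331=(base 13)1c6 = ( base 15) 171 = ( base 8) 513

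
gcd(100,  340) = 20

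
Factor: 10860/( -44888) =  - 15/62 = -2^(-1)*3^1*5^1*31^( - 1 ) 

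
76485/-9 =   -  8499+2/3 = - 8498.33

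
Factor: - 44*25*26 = - 28600 = - 2^3*5^2*11^1*13^1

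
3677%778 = 565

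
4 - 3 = 1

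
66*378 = 24948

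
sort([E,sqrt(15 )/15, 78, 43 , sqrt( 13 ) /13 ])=[sqrt( 15 )/15, sqrt( 13)/13,E, 43, 78]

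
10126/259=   10126/259= 39.10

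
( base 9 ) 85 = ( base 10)77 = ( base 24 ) 35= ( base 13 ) 5c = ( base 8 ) 115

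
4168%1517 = 1134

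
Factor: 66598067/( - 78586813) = - 67^1*239^1*4159^1*78586813^(  -  1 )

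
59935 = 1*59935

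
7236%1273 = 871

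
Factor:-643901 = -31^1*20771^1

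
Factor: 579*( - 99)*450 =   -  25794450 =- 2^1*3^5*5^2*11^1*193^1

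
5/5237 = 5/5237 = 0.00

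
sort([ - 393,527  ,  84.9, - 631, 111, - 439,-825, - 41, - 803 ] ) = [ - 825,-803 , - 631 , -439, - 393, - 41, 84.9, 111 , 527]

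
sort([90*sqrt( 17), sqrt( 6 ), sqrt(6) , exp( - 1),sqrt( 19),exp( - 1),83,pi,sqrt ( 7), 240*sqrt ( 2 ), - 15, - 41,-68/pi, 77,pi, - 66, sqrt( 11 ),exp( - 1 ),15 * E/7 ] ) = [-66, - 41, - 68/pi, - 15,exp( - 1 ),exp( - 1),exp ( - 1 ), sqrt( 6),sqrt(  6), sqrt ( 7 ),pi,  pi,sqrt( 11),sqrt(19),15*E/7,77,83,240* sqrt( 2 ), 90*sqrt( 17)] 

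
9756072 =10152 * 961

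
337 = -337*( - 1) 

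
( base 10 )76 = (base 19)40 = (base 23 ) 37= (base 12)64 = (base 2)1001100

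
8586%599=200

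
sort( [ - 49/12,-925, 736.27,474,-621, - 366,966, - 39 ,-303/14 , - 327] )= [ - 925,  -  621,-366,  -  327,-39,-303/14 , - 49/12,474,736.27,966]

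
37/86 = 37/86=0.43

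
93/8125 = 93/8125 = 0.01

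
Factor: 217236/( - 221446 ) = - 2^1*3^1*43^1 * 263^ ( - 1 ) = -258/263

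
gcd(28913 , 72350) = 1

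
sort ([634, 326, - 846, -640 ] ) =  [ - 846, - 640 , 326,634 ] 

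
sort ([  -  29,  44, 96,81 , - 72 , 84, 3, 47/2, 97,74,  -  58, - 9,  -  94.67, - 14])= [ - 94.67, - 72,-58, - 29, - 14,  -  9, 3, 47/2, 44,74 , 81, 84, 96,  97 ]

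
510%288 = 222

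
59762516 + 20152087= 79914603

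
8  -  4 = 4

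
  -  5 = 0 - 5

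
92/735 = 92/735=0.13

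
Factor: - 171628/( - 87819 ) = 428/219 = 2^2*3^(-1)*73^ (-1 ) * 107^1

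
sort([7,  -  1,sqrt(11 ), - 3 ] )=[ - 3, - 1 , sqrt( 11 ), 7]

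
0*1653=0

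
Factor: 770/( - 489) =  - 2^1 * 3^(-1 ) *5^1*7^1*11^1*163^(-1)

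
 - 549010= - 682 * 805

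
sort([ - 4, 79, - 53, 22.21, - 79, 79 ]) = [ - 79, - 53,-4, 22.21 , 79, 79]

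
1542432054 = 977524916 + 564907138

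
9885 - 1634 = 8251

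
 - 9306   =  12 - 9318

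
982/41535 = 982/41535 = 0.02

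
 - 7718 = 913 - 8631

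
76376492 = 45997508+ 30378984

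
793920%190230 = 33000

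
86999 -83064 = 3935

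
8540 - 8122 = 418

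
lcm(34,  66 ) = 1122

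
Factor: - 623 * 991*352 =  - 217322336 = -2^5*7^1 * 11^1*89^1*991^1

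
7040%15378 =7040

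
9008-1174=7834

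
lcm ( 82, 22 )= 902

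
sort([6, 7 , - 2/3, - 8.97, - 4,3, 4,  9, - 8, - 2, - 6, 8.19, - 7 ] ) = [ - 8.97, - 8, - 7, -6, - 4, - 2, - 2/3,3,4,6, 7,  8.19,  9 ]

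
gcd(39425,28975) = 475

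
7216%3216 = 784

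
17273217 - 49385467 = -32112250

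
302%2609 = 302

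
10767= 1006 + 9761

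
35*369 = 12915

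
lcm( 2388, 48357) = 193428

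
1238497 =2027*611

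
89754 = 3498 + 86256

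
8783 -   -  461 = 9244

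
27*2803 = 75681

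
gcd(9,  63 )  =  9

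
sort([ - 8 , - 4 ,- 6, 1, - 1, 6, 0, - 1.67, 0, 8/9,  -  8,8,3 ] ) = [ - 8 ,-8, - 6, - 4,-1.67, - 1,  0 , 0, 8/9, 1,3,6,8 ] 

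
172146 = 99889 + 72257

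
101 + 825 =926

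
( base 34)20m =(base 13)10A7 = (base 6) 14450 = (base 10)2334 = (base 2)100100011110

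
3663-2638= 1025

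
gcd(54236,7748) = 7748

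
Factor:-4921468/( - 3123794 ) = 2460734/1561897 = 2^1*1093^( - 1) * 1429^( - 1 )*1230367^1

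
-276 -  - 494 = 218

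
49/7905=49/7905 = 0.01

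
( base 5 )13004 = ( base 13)5C3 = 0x3ec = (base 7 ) 2633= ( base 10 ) 1004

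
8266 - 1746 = 6520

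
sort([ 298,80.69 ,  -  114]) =[ - 114 , 80.69,298]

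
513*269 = 137997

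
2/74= 1/37  =  0.03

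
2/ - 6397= - 2/6397 = - 0.00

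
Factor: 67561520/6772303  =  2^4*5^1*13^1 * 19^(-1 )*167^1*389^1*431^( - 1)*827^( - 1 ) 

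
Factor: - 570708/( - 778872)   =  2^( - 1 )*3^1 * 17^( - 1 ) * 23^( - 1)*191^1= 573/782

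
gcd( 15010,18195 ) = 5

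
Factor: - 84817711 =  - 11^1*7710701^1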